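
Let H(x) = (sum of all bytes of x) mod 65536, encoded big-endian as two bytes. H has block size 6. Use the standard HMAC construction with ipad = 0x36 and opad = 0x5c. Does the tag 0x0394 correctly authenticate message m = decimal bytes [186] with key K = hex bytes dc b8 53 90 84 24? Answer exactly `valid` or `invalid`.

valid

Key hex bytes dc b8 53 90 84 24 is exactly B = 6 bytes: K' = dc b8 53 90 84 24.
K' ⊕ ipad = ea 8e 65 a6 b2 12; K' ⊕ opad = 80 e4 0f cc d8 78.
Inner hash: sum = 234+142+101+166+178+18+186 = 1025 → 04 01.
Outer hash (recomputed tag): sum = 128+228+15+204+216+120+4+1 = 916 → 03 94.
Recomputed tag = 0394; claimed = 0394 → match.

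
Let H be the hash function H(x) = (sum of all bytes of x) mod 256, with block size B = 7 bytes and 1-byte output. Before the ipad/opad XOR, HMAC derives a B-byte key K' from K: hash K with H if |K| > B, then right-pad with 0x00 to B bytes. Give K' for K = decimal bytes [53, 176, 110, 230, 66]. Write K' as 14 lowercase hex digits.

Key decimal bytes [53, 176, 110, 230, 66] = 35 b0 6e e6 42 is 5 bytes ≤ B = 7; zero-pad to 7 bytes: K' = 35 b0 6e e6 42 00 00.

35b06ee6420000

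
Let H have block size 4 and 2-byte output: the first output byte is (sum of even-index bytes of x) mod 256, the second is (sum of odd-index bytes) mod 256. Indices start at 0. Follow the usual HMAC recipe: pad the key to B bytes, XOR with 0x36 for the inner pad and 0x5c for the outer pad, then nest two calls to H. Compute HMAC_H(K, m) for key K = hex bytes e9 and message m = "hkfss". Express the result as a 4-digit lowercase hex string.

Key hex bytes e9 is 1 byte ≤ B = 4; zero-pad to 4 bytes: K' = e9 00 00 00.
K' ⊕ ipad = df 36 36 36.  K' ⊕ opad = b5 5c 5c 5c.
Inner input = (K'⊕ipad) ∥ m = df 36 36 36 ∥ 68 6b 66 73 73.
Inner hash: even-index sum = 598 mod 256 = 86; odd-index sum = 330 mod 256 = 74 → 56 4a.
Outer input = (K'⊕opad) ∥ inner = b5 5c 5c 5c ∥ 56 4a.
Outer hash (tag): even-index sum = 359 mod 256 = 103; odd-index sum = 258 mod 256 = 2 → 67 02.

6702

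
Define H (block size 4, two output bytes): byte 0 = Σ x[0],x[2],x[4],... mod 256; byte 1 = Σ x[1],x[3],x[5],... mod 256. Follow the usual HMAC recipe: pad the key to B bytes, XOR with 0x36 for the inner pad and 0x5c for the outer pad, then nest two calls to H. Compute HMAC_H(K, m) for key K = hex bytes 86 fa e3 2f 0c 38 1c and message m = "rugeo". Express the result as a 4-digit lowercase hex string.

Key hex bytes 86 fa e3 2f 0c 38 1c is 7 bytes > B = 4, so hash it first: H(key) = 91 61, then zero-pad to 4 bytes: K' = 91 61 00 00.
K' ⊕ ipad = a7 57 36 36.  K' ⊕ opad = cd 3d 5c 5c.
Inner input = (K'⊕ipad) ∥ m = a7 57 36 36 ∥ 72 75 67 65 6f.
Inner hash: even-index sum = 549 mod 256 = 37; odd-index sum = 359 mod 256 = 103 → 25 67.
Outer input = (K'⊕opad) ∥ inner = cd 3d 5c 5c ∥ 25 67.
Outer hash (tag): even-index sum = 334 mod 256 = 78; odd-index sum = 256 mod 256 = 0 → 4e 00.

4e00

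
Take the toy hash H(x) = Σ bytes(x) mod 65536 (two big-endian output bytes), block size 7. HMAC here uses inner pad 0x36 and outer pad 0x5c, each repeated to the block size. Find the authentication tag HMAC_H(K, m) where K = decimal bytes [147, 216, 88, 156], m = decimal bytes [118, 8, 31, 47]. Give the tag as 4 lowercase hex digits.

Key decimal bytes [147, 216, 88, 156] = 93 d8 58 9c is 4 bytes ≤ B = 7; zero-pad to 7 bytes: K' = 93 d8 58 9c 00 00 00.
K' ⊕ ipad = a5 ee 6e aa 36 36 36.  K' ⊕ opad = cf 84 04 c0 5c 5c 5c.
Inner input = (K'⊕ipad) ∥ m = a5 ee 6e aa 36 36 36 ∥ 76 08 1f 2f.
Inner hash: sum = 165+238+110+170+54+54+54+118+8+31+47 = 1049 → 04 19.
Outer input = (K'⊕opad) ∥ inner = cf 84 04 c0 5c 5c 5c ∥ 04 19.
Outer hash (tag): sum = 207+132+4+192+92+92+92+4+25 = 840 → 03 48.

0348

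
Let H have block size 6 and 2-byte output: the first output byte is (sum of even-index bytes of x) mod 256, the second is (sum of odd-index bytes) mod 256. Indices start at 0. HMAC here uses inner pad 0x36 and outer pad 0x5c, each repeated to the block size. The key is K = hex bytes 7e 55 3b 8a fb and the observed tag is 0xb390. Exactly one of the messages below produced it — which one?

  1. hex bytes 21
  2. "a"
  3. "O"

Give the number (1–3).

Key hex bytes 7e 55 3b 8a fb is 5 bytes ≤ B = 6; zero-pad to 6 bytes: K' = 7e 55 3b 8a fb 00.
K' ⊕ ipad = 48 63 0d bc cd 36; K' ⊕ opad = 22 09 67 d6 a7 5c.
m1: inner = H(48 63 0d bc cd 36 21) = 43 55; tag = H(22 09 67 d6 a7 5c 43 55) = 7390
m2: inner = H(48 63 0d bc cd 36 61) = 83 55; tag = H(22 09 67 d6 a7 5c 83 55) = b390 ← matches
m3: inner = H(48 63 0d bc cd 36 4f) = 71 55; tag = H(22 09 67 d6 a7 5c 71 55) = a190

2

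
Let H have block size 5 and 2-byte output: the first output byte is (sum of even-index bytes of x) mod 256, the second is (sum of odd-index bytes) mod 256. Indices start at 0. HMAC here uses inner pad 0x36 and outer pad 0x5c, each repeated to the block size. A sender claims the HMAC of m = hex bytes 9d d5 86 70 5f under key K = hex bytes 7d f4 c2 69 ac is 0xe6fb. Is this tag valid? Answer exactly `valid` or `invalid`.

invalid

Key hex bytes 7d f4 c2 69 ac is exactly B = 5 bytes: K' = 7d f4 c2 69 ac.
K' ⊕ ipad = 4b c2 f4 5f 9a; K' ⊕ opad = 21 a8 9e 35 f0.
Inner hash: even-index sum = 798 mod 256 = 30; odd-index sum = 675 mod 256 = 163 → 1e a3.
Outer hash (recomputed tag): even-index sum = 594 mod 256 = 82; odd-index sum = 251 mod 256 = 251 → 52 fb.
Recomputed tag = 52fb; claimed = e6fb → mismatch.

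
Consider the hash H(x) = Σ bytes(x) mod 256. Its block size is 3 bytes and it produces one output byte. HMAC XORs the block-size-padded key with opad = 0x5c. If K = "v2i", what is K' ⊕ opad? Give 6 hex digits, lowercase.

2a6e35

Key "v2i" = 76 32 69 is exactly B = 3 bytes: K' = 76 32 69.
XOR each byte with 0x5c: 76⊕5c=2a, 32⊕5c=6e, 69⊕5c=35.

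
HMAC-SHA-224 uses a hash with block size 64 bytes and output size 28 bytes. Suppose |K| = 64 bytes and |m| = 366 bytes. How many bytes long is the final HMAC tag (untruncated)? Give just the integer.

28

The tag is one SHA-224 digest: 28 bytes.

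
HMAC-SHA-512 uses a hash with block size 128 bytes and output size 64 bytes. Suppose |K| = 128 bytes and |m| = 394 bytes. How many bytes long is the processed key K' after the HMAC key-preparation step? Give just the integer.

128

Key is 128 ≤ 128 bytes, zero-padded: |K'| = 128.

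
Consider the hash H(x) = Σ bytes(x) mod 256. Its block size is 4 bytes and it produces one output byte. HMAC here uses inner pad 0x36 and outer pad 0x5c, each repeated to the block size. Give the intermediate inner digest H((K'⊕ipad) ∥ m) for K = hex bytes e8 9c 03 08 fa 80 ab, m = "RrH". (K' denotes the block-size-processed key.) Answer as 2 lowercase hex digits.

Key hex bytes e8 9c 03 08 fa 80 ab is 7 bytes > B = 4, so hash it first: H(key) = b4, then zero-pad to 4 bytes: K' = b4 00 00 00.
K' ⊕ ipad = 82 36 36 36.
Inner input = 82 36 36 36 ∥ 52 72 48.
Inner hash: sum = 130+54+54+54+82+114+72 = 560; mod 256 = 48 → 30.

30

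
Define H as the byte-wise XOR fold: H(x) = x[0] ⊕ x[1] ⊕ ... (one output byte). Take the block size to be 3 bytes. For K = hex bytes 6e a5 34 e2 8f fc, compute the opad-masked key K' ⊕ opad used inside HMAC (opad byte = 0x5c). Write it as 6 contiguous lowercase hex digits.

325c5c

Key hex bytes 6e a5 34 e2 8f fc is 6 bytes > B = 3, so hash it first: H(key) = 6e, then zero-pad to 3 bytes: K' = 6e 00 00.
XOR each byte with 0x5c: 6e⊕5c=32, 00⊕5c=5c, 00⊕5c=5c.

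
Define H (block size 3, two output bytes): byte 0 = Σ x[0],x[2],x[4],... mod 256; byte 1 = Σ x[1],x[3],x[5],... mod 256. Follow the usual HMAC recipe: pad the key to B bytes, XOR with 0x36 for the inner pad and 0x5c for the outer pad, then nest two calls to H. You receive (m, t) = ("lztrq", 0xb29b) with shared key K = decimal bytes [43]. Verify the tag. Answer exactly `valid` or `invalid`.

invalid

Key decimal bytes [43] = 2b is 1 byte ≤ B = 3; zero-pad to 3 bytes: K' = 2b 00 00.
K' ⊕ ipad = 1d 36 36; K' ⊕ opad = 77 5c 5c.
Inner hash: even-index sum = 319 mod 256 = 63; odd-index sum = 391 mod 256 = 135 → 3f 87.
Outer hash (recomputed tag): even-index sum = 346 mod 256 = 90; odd-index sum = 155 mod 256 = 155 → 5a 9b.
Recomputed tag = 5a9b; claimed = b29b → mismatch.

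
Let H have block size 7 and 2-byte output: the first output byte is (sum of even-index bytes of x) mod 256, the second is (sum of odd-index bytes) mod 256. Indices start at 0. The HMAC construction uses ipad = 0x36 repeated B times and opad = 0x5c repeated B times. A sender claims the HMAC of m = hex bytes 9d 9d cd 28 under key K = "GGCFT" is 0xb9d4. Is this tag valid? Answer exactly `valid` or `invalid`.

invalid

Key "GGCFT" = 47 47 43 46 54 is 5 bytes ≤ B = 7; zero-pad to 7 bytes: K' = 47 47 43 46 54 00 00.
K' ⊕ ipad = 71 71 75 70 62 36 36; K' ⊕ opad = 1b 1b 1f 1a 08 5c 5c.
Inner hash: even-index sum = 579 mod 256 = 67; odd-index sum = 641 mod 256 = 129 → 43 81.
Outer hash (recomputed tag): even-index sum = 287 mod 256 = 31; odd-index sum = 212 mod 256 = 212 → 1f d4.
Recomputed tag = 1fd4; claimed = b9d4 → mismatch.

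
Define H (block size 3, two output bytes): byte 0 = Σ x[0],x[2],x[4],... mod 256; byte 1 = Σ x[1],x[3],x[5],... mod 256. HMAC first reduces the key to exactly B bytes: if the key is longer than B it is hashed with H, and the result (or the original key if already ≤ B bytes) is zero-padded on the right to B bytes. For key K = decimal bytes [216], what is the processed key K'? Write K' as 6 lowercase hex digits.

d80000

Key decimal bytes [216] = d8 is 1 byte ≤ B = 3; zero-pad to 3 bytes: K' = d8 00 00.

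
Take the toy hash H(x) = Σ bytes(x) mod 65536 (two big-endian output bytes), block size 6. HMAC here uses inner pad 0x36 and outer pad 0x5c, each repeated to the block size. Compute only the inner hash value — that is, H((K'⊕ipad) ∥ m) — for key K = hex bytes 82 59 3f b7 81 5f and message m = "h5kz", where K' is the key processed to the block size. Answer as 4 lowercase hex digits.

Key hex bytes 82 59 3f b7 81 5f is exactly B = 6 bytes: K' = 82 59 3f b7 81 5f.
K' ⊕ ipad = b4 6f 09 81 b7 69.
Inner input = b4 6f 09 81 b7 69 ∥ 68 35 6b 7a.
Inner hash: sum = 180+111+9+129+183+105+104+53+107+122 = 1103 → 04 4f.

044f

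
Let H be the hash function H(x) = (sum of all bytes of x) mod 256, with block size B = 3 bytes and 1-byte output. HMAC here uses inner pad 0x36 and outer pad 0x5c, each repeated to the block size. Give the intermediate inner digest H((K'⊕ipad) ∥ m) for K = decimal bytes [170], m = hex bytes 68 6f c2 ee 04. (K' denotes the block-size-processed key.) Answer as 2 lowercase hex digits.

Key decimal bytes [170] = aa is 1 byte ≤ B = 3; zero-pad to 3 bytes: K' = aa 00 00.
K' ⊕ ipad = 9c 36 36.
Inner input = 9c 36 36 ∥ 68 6f c2 ee 04.
Inner hash: sum = 156+54+54+104+111+194+238+4 = 915; mod 256 = 147 → 93.

93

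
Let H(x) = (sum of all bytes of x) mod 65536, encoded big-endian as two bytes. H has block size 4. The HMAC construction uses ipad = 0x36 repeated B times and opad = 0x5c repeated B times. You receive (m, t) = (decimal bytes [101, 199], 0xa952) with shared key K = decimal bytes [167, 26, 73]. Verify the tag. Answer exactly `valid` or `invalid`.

invalid

Key decimal bytes [167, 26, 73] = a7 1a 49 is 3 bytes ≤ B = 4; zero-pad to 4 bytes: K' = a7 1a 49 00.
K' ⊕ ipad = 91 2c 7f 36; K' ⊕ opad = fb 46 15 5c.
Inner hash: sum = 145+44+127+54+101+199 = 670 → 02 9e.
Outer hash (recomputed tag): sum = 251+70+21+92+2+158 = 594 → 02 52.
Recomputed tag = 0252; claimed = a952 → mismatch.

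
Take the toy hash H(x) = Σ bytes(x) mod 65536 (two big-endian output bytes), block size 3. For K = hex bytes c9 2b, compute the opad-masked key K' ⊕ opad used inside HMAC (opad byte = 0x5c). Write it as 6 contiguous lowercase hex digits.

Key hex bytes c9 2b is 2 bytes ≤ B = 3; zero-pad to 3 bytes: K' = c9 2b 00.
XOR each byte with 0x5c: c9⊕5c=95, 2b⊕5c=77, 00⊕5c=5c.

95775c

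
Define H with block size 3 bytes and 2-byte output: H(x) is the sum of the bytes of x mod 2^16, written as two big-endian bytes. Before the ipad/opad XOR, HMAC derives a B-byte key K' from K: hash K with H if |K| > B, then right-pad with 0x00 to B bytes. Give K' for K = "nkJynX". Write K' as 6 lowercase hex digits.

026200

|K| = 6 > B = 3, so first hash the key.
H(K): sum = 110+107+74+121+110+88 = 610 → 02 62.
Zero-pad H(K) = 02 62 to 3 bytes: K' = 02 62 00.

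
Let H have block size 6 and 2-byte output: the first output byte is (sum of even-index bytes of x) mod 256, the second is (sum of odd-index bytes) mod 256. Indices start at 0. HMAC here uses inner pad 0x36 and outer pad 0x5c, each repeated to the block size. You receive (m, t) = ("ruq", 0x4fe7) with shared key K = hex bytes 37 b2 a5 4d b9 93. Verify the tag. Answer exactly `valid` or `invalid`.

valid

Key hex bytes 37 b2 a5 4d b9 93 is exactly B = 6 bytes: K' = 37 b2 a5 4d b9 93.
K' ⊕ ipad = 01 84 93 7b 8f a5; K' ⊕ opad = 6b ee f9 11 e5 cf.
Inner hash: even-index sum = 518 mod 256 = 6; odd-index sum = 537 mod 256 = 25 → 06 19.
Outer hash (recomputed tag): even-index sum = 591 mod 256 = 79; odd-index sum = 487 mod 256 = 231 → 4f e7.
Recomputed tag = 4fe7; claimed = 4fe7 → match.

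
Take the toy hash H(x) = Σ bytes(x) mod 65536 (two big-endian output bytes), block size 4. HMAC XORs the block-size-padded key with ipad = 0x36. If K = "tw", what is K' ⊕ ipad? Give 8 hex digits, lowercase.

42413636

Key "tw" = 74 77 is 2 bytes ≤ B = 4; zero-pad to 4 bytes: K' = 74 77 00 00.
XOR each byte with 0x36: 74⊕36=42, 77⊕36=41, 00⊕36=36, 00⊕36=36.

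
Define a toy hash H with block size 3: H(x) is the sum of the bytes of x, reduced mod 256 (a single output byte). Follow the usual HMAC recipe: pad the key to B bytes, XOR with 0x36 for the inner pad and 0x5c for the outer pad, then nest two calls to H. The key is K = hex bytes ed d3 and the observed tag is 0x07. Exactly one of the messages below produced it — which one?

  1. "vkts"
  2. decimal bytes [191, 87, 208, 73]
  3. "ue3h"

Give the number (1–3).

Key hex bytes ed d3 is 2 bytes ≤ B = 3; zero-pad to 3 bytes: K' = ed d3 00.
K' ⊕ ipad = db e5 36; K' ⊕ opad = b1 8f 5c.
m1: inner = H(db e5 36 76 6b 74 73) = be; tag = H(b1 8f 5c be) = 5a
m2: inner = H(db e5 36 bf 57 d0 49) = 25; tag = H(b1 8f 5c 25) = c1
m3: inner = H(db e5 36 75 65 33 68) = 6b; tag = H(b1 8f 5c 6b) = 07 ← matches

3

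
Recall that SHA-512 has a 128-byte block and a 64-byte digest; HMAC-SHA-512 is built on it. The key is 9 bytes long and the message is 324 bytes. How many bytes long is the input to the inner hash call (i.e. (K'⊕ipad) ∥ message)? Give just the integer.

Key is 9 ≤ 128 bytes, zero-padded: |K'| = 128.
Inner input = (K'⊕ipad) ∥ m → 128 + 324 = 452 bytes.

452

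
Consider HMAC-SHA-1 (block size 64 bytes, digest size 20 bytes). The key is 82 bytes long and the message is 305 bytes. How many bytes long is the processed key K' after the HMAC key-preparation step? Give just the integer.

64

Key is 82 > 64 bytes, so it is hashed to 20 bytes then zero-padded to 64: |K'| = 64.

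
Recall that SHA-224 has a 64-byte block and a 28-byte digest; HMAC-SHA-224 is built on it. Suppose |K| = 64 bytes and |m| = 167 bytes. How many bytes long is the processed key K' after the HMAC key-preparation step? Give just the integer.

64

Key is 64 ≤ 64 bytes, zero-padded: |K'| = 64.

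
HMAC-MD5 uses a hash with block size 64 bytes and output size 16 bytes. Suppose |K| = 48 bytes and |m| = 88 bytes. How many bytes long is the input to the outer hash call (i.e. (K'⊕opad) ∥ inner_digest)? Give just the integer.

Key is 48 ≤ 64 bytes, zero-padded: |K'| = 64.
Outer input = (K'⊕opad) ∥ H(inner) → 64 + 16 = 80 bytes.

80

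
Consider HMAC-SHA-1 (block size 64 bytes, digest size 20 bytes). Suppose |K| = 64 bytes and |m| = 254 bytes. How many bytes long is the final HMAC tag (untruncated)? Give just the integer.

20

The tag is one SHA-1 digest: 20 bytes.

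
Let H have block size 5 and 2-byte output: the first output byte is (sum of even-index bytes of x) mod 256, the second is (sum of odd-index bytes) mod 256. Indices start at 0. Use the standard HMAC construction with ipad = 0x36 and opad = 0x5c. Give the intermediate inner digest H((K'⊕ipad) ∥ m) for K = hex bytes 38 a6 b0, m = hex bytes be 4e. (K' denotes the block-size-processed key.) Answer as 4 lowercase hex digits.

1884

Key hex bytes 38 a6 b0 is 3 bytes ≤ B = 5; zero-pad to 5 bytes: K' = 38 a6 b0 00 00.
K' ⊕ ipad = 0e 90 86 36 36.
Inner input = 0e 90 86 36 36 ∥ be 4e.
Inner hash: even-index sum = 280 mod 256 = 24; odd-index sum = 388 mod 256 = 132 → 18 84.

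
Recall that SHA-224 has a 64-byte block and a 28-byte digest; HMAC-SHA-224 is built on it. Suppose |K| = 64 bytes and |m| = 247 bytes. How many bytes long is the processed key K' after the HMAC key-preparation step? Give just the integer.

Key is 64 ≤ 64 bytes, zero-padded: |K'| = 64.

64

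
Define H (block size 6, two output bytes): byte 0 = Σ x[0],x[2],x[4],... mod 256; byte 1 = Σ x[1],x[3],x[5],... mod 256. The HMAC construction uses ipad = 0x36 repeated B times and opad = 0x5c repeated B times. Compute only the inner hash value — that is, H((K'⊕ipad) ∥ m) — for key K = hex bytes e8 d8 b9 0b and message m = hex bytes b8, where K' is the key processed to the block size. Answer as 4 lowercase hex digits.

Key hex bytes e8 d8 b9 0b is 4 bytes ≤ B = 6; zero-pad to 6 bytes: K' = e8 d8 b9 0b 00 00.
K' ⊕ ipad = de ee 8f 3d 36 36.
Inner input = de ee 8f 3d 36 36 ∥ b8.
Inner hash: even-index sum = 603 mod 256 = 91; odd-index sum = 353 mod 256 = 97 → 5b 61.

5b61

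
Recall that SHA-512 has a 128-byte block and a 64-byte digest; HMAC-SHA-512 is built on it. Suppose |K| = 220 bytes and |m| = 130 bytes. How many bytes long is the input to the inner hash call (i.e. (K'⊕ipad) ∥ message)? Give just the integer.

Key is 220 > 128 bytes, so it is hashed to 64 bytes then zero-padded to 128: |K'| = 128.
Inner input = (K'⊕ipad) ∥ m → 128 + 130 = 258 bytes.

258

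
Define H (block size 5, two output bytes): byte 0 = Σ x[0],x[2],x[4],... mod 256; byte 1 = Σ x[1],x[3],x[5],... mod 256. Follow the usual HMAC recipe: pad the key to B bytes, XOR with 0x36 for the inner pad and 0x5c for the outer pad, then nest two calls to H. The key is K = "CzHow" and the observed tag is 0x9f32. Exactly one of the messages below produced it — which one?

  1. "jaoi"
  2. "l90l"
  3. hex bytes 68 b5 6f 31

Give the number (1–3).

Key "CzHow" = 43 7a 48 6f 77 is exactly B = 5 bytes: K' = 43 7a 48 6f 77.
K' ⊕ ipad = 75 4c 7e 59 41; K' ⊕ opad = 1f 26 14 33 2b.
m1: inner = H(75 4c 7e 59 41 6a 61 6f 69) = fe 7e; tag = H(1f 26 14 33 2b fe 7e) = dc57
m2: inner = H(75 4c 7e 59 41 6c 39 30 6c) = d9 41; tag = H(1f 26 14 33 2b d9 41) = 9f32 ← matches
m3: inner = H(75 4c 7e 59 41 68 b5 6f 31) = 1a 7c; tag = H(1f 26 14 33 2b 1a 7c) = da73

2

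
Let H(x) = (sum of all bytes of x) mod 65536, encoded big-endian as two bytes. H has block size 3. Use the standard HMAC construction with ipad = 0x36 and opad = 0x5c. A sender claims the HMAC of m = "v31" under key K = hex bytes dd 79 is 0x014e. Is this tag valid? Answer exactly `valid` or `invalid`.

Key hex bytes dd 79 is 2 bytes ≤ B = 3; zero-pad to 3 bytes: K' = dd 79 00.
K' ⊕ ipad = eb 4f 36; K' ⊕ opad = 81 25 5c.
Inner hash: sum = 235+79+54+118+51+49 = 586 → 02 4a.
Outer hash (recomputed tag): sum = 129+37+92+2+74 = 334 → 01 4e.
Recomputed tag = 014e; claimed = 014e → match.

valid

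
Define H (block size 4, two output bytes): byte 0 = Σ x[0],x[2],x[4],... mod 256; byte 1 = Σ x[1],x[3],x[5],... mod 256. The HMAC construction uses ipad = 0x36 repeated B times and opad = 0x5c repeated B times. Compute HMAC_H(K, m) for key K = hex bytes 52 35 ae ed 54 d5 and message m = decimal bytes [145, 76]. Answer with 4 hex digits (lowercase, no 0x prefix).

8d4a

Key hex bytes 52 35 ae ed 54 d5 is 6 bytes > B = 4, so hash it first: H(key) = 54 f7, then zero-pad to 4 bytes: K' = 54 f7 00 00.
K' ⊕ ipad = 62 c1 36 36.  K' ⊕ opad = 08 ab 5c 5c.
Inner input = (K'⊕ipad) ∥ m = 62 c1 36 36 ∥ 91 4c.
Inner hash: even-index sum = 297 mod 256 = 41; odd-index sum = 323 mod 256 = 67 → 29 43.
Outer input = (K'⊕opad) ∥ inner = 08 ab 5c 5c ∥ 29 43.
Outer hash (tag): even-index sum = 141 mod 256 = 141; odd-index sum = 330 mod 256 = 74 → 8d 4a.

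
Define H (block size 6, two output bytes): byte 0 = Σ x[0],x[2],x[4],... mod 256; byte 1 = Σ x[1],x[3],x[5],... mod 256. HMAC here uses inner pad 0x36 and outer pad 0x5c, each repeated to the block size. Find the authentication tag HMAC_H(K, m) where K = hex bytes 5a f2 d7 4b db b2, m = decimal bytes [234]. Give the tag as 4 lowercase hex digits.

Key hex bytes 5a f2 d7 4b db b2 is exactly B = 6 bytes: K' = 5a f2 d7 4b db b2.
K' ⊕ ipad = 6c c4 e1 7d ed 84.  K' ⊕ opad = 06 ae 8b 17 87 ee.
Inner input = (K'⊕ipad) ∥ m = 6c c4 e1 7d ed 84 ∥ ea.
Inner hash: even-index sum = 804 mod 256 = 36; odd-index sum = 453 mod 256 = 197 → 24 c5.
Outer input = (K'⊕opad) ∥ inner = 06 ae 8b 17 87 ee ∥ 24 c5.
Outer hash (tag): even-index sum = 316 mod 256 = 60; odd-index sum = 632 mod 256 = 120 → 3c 78.

3c78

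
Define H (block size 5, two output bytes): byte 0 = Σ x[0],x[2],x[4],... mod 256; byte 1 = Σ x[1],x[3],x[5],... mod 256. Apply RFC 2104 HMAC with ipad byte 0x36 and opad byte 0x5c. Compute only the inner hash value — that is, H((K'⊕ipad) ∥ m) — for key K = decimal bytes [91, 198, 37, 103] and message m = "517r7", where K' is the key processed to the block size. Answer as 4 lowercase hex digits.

Key decimal bytes [91, 198, 37, 103] = 5b c6 25 67 is 4 bytes ≤ B = 5; zero-pad to 5 bytes: K' = 5b c6 25 67 00.
K' ⊕ ipad = 6d f0 13 51 36.
Inner input = 6d f0 13 51 36 ∥ 35 31 37 72 37.
Inner hash: even-index sum = 345 mod 256 = 89; odd-index sum = 484 mod 256 = 228 → 59 e4.

59e4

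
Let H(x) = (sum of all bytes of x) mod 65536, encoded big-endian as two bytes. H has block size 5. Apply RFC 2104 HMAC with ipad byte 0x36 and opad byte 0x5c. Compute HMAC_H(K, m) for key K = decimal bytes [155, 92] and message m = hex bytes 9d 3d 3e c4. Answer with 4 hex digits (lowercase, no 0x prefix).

Key decimal bytes [155, 92] = 9b 5c is 2 bytes ≤ B = 5; zero-pad to 5 bytes: K' = 9b 5c 00 00 00.
K' ⊕ ipad = ad 6a 36 36 36.  K' ⊕ opad = c7 00 5c 5c 5c.
Inner input = (K'⊕ipad) ∥ m = ad 6a 36 36 36 ∥ 9d 3d 3e c4.
Inner hash: sum = 173+106+54+54+54+157+61+62+196 = 917 → 03 95.
Outer input = (K'⊕opad) ∥ inner = c7 00 5c 5c 5c ∥ 03 95.
Outer hash (tag): sum = 199+0+92+92+92+3+149 = 627 → 02 73.

0273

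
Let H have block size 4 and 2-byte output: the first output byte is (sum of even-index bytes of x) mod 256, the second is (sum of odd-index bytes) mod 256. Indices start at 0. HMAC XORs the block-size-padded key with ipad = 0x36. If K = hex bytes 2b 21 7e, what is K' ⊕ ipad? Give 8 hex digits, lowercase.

Key hex bytes 2b 21 7e is 3 bytes ≤ B = 4; zero-pad to 4 bytes: K' = 2b 21 7e 00.
XOR each byte with 0x36: 2b⊕36=1d, 21⊕36=17, 7e⊕36=48, 00⊕36=36.

1d174836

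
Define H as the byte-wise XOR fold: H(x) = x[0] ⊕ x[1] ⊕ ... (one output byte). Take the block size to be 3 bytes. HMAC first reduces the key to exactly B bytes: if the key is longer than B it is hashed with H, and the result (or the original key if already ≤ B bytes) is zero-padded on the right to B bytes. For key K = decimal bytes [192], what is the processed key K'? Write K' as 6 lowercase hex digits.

c00000

Key decimal bytes [192] = c0 is 1 byte ≤ B = 3; zero-pad to 3 bytes: K' = c0 00 00.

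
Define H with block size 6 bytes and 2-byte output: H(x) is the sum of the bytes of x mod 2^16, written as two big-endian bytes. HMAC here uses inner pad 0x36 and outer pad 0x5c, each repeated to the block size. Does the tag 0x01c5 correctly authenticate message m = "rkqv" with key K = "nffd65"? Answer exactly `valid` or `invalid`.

valid

Key "nffd65" = 6e 66 66 64 36 35 is exactly B = 6 bytes: K' = 6e 66 66 64 36 35.
K' ⊕ ipad = 58 50 50 52 00 03; K' ⊕ opad = 32 3a 3a 38 6a 69.
Inner hash: sum = 88+80+80+82+0+3+114+107+113+118 = 785 → 03 11.
Outer hash (recomputed tag): sum = 50+58+58+56+106+105+3+17 = 453 → 01 c5.
Recomputed tag = 01c5; claimed = 01c5 → match.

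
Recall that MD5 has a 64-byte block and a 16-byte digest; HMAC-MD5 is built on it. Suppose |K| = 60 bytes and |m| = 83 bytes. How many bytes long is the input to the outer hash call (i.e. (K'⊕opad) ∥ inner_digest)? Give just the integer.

Key is 60 ≤ 64 bytes, zero-padded: |K'| = 64.
Outer input = (K'⊕opad) ∥ H(inner) → 64 + 16 = 80 bytes.

80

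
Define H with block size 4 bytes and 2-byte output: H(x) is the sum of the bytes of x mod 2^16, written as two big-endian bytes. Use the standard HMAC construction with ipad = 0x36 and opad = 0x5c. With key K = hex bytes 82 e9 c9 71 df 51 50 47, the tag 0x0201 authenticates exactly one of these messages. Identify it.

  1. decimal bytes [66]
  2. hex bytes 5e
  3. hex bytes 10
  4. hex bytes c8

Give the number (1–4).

4

Key hex bytes 82 e9 c9 71 df 51 50 47 is 8 bytes > B = 4, so hash it first: H(key) = 04 6c, then zero-pad to 4 bytes: K' = 04 6c 00 00.
K' ⊕ ipad = 32 5a 36 36; K' ⊕ opad = 58 30 5c 5c.
m1: inner = H(32 5a 36 36 42) = 01 3a; tag = H(58 30 5c 5c 01 3a) = 017b
m2: inner = H(32 5a 36 36 5e) = 01 56; tag = H(58 30 5c 5c 01 56) = 0197
m3: inner = H(32 5a 36 36 10) = 01 08; tag = H(58 30 5c 5c 01 08) = 0149
m4: inner = H(32 5a 36 36 c8) = 01 c0; tag = H(58 30 5c 5c 01 c0) = 0201 ← matches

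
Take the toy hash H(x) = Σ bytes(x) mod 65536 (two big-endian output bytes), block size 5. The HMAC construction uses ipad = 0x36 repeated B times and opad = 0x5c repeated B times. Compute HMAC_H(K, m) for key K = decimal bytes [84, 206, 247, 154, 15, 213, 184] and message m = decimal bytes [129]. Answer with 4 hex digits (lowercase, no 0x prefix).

024e

Key decimal bytes [84, 206, 247, 154, 15, 213, 184] = 54 ce f7 9a 0f d5 b8 is 7 bytes > B = 5, so hash it first: H(key) = 04 4f, then zero-pad to 5 bytes: K' = 04 4f 00 00 00.
K' ⊕ ipad = 32 79 36 36 36.  K' ⊕ opad = 58 13 5c 5c 5c.
Inner input = (K'⊕ipad) ∥ m = 32 79 36 36 36 ∥ 81.
Inner hash: sum = 50+121+54+54+54+129 = 462 → 01 ce.
Outer input = (K'⊕opad) ∥ inner = 58 13 5c 5c 5c ∥ 01 ce.
Outer hash (tag): sum = 88+19+92+92+92+1+206 = 590 → 02 4e.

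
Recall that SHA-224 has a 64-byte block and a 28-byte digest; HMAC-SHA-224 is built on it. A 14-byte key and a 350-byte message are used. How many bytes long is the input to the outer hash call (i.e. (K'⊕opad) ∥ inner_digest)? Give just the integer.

92

Key is 14 ≤ 64 bytes, zero-padded: |K'| = 64.
Outer input = (K'⊕opad) ∥ H(inner) → 64 + 28 = 92 bytes.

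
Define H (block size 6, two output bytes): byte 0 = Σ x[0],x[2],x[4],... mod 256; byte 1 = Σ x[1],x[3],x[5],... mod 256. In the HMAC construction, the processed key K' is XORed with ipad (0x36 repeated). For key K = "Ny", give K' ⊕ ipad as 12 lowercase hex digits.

784f36363636

Key "Ny" = 4e 79 is 2 bytes ≤ B = 6; zero-pad to 6 bytes: K' = 4e 79 00 00 00 00.
XOR each byte with 0x36: 4e⊕36=78, 79⊕36=4f, 00⊕36=36, 00⊕36=36, 00⊕36=36, 00⊕36=36.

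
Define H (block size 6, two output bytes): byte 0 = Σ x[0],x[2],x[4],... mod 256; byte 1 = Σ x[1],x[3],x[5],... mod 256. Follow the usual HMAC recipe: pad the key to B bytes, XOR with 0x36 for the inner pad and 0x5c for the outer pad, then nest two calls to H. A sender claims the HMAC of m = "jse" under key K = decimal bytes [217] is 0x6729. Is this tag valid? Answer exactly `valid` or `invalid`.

Key decimal bytes [217] = d9 is 1 byte ≤ B = 6; zero-pad to 6 bytes: K' = d9 00 00 00 00 00.
K' ⊕ ipad = ef 36 36 36 36 36; K' ⊕ opad = 85 5c 5c 5c 5c 5c.
Inner hash: even-index sum = 554 mod 256 = 42; odd-index sum = 277 mod 256 = 21 → 2a 15.
Outer hash (recomputed tag): even-index sum = 359 mod 256 = 103; odd-index sum = 297 mod 256 = 41 → 67 29.
Recomputed tag = 6729; claimed = 6729 → match.

valid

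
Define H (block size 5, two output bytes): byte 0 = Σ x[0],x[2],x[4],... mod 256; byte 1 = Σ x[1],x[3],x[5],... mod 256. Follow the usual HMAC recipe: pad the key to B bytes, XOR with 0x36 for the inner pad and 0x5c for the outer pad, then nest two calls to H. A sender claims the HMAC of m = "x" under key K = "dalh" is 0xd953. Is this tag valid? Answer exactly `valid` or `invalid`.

invalid

Key "dalh" = 64 61 6c 68 is 4 bytes ≤ B = 5; zero-pad to 5 bytes: K' = 64 61 6c 68 00.
K' ⊕ ipad = 52 57 5a 5e 36; K' ⊕ opad = 38 3d 30 34 5c.
Inner hash: even-index sum = 226 mod 256 = 226; odd-index sum = 301 mod 256 = 45 → e2 2d.
Outer hash (recomputed tag): even-index sum = 241 mod 256 = 241; odd-index sum = 339 mod 256 = 83 → f1 53.
Recomputed tag = f153; claimed = d953 → mismatch.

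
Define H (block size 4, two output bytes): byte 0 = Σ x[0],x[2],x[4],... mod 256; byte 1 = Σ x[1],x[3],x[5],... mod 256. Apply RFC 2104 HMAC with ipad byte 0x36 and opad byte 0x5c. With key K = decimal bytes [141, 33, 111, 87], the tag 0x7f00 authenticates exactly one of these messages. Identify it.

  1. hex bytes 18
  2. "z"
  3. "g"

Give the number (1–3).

Key decimal bytes [141, 33, 111, 87] = 8d 21 6f 57 is exactly B = 4 bytes: K' = 8d 21 6f 57.
K' ⊕ ipad = bb 17 59 61; K' ⊕ opad = d1 7d 33 0b.
m1: inner = H(bb 17 59 61 18) = 2c 78; tag = H(d1 7d 33 0b 2c 78) = 3000
m2: inner = H(bb 17 59 61 7a) = 8e 78; tag = H(d1 7d 33 0b 8e 78) = 9200
m3: inner = H(bb 17 59 61 67) = 7b 78; tag = H(d1 7d 33 0b 7b 78) = 7f00 ← matches

3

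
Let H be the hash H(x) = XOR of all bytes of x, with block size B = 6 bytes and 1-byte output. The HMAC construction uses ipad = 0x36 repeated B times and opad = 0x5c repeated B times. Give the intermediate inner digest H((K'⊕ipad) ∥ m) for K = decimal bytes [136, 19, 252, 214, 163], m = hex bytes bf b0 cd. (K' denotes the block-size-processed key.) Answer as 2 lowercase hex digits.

Key decimal bytes [136, 19, 252, 214, 163] = 88 13 fc d6 a3 is 5 bytes ≤ B = 6; zero-pad to 6 bytes: K' = 88 13 fc d6 a3 00.
K' ⊕ ipad = be 25 ca e0 95 36.
Inner input = be 25 ca e0 95 36 ∥ bf b0 cd.
Inner hash: XOR be⊕25⊕ca⊕e0⊕95⊕36⊕bf⊕b0⊕cd = d0.

d0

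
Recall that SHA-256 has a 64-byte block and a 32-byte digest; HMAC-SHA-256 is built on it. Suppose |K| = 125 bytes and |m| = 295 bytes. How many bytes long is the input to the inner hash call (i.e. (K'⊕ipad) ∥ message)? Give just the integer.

Key is 125 > 64 bytes, so it is hashed to 32 bytes then zero-padded to 64: |K'| = 64.
Inner input = (K'⊕ipad) ∥ m → 64 + 295 = 359 bytes.

359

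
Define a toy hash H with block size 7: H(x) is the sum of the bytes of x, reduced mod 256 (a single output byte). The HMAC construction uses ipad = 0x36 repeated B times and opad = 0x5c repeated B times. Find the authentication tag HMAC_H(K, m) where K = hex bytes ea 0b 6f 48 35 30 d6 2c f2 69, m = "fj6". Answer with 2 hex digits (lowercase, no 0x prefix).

fc

Key hex bytes ea 0b 6f 48 35 30 d6 2c f2 69 is 10 bytes > B = 7, so hash it first: H(key) = 6e, then zero-pad to 7 bytes: K' = 6e 00 00 00 00 00 00.
K' ⊕ ipad = 58 36 36 36 36 36 36.  K' ⊕ opad = 32 5c 5c 5c 5c 5c 5c.
Inner input = (K'⊕ipad) ∥ m = 58 36 36 36 36 36 36 ∥ 66 6a 36.
Inner hash: sum = 88+54+54+54+54+54+54+102+106+54 = 674; mod 256 = 162 → a2.
Outer input = (K'⊕opad) ∥ inner = 32 5c 5c 5c 5c 5c 5c ∥ a2.
Outer hash (tag): sum = 50+92+92+92+92+92+92+162 = 764; mod 256 = 252 → fc.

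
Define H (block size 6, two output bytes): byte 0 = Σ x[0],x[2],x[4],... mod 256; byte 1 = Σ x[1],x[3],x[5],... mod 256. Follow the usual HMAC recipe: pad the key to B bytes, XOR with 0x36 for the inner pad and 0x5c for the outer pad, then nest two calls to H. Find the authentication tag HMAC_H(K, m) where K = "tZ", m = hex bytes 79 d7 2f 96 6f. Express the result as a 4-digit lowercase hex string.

a503

Key "tZ" = 74 5a is 2 bytes ≤ B = 6; zero-pad to 6 bytes: K' = 74 5a 00 00 00 00.
K' ⊕ ipad = 42 6c 36 36 36 36.  K' ⊕ opad = 28 06 5c 5c 5c 5c.
Inner input = (K'⊕ipad) ∥ m = 42 6c 36 36 36 36 ∥ 79 d7 2f 96 6f.
Inner hash: even-index sum = 453 mod 256 = 197; odd-index sum = 581 mod 256 = 69 → c5 45.
Outer input = (K'⊕opad) ∥ inner = 28 06 5c 5c 5c 5c ∥ c5 45.
Outer hash (tag): even-index sum = 421 mod 256 = 165; odd-index sum = 259 mod 256 = 3 → a5 03.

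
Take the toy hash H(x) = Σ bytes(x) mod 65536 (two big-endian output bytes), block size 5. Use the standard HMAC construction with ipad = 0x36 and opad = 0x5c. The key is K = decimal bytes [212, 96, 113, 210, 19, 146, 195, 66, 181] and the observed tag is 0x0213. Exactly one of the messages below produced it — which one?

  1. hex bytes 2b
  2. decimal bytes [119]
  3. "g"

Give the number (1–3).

3

Key decimal bytes [212, 96, 113, 210, 19, 146, 195, 66, 181] = d4 60 71 d2 13 92 c3 42 b5 is 9 bytes > B = 5, so hash it first: H(key) = 04 d6, then zero-pad to 5 bytes: K' = 04 d6 00 00 00.
K' ⊕ ipad = 32 e0 36 36 36; K' ⊕ opad = 58 8a 5c 5c 5c.
m1: inner = H(32 e0 36 36 36 2b) = 01 df; tag = H(58 8a 5c 5c 5c 01 df) = 02d6
m2: inner = H(32 e0 36 36 36 77) = 02 2b; tag = H(58 8a 5c 5c 5c 02 2b) = 0223
m3: inner = H(32 e0 36 36 36 67) = 02 1b; tag = H(58 8a 5c 5c 5c 02 1b) = 0213 ← matches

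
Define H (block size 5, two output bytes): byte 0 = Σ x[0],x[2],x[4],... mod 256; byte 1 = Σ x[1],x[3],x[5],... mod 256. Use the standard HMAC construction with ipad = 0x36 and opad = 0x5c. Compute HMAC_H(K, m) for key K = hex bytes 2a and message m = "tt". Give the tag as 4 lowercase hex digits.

Key hex bytes 2a is 1 byte ≤ B = 5; zero-pad to 5 bytes: K' = 2a 00 00 00 00.
K' ⊕ ipad = 1c 36 36 36 36.  K' ⊕ opad = 76 5c 5c 5c 5c.
Inner input = (K'⊕ipad) ∥ m = 1c 36 36 36 36 ∥ 74 74.
Inner hash: even-index sum = 252 mod 256 = 252; odd-index sum = 224 mod 256 = 224 → fc e0.
Outer input = (K'⊕opad) ∥ inner = 76 5c 5c 5c 5c ∥ fc e0.
Outer hash (tag): even-index sum = 526 mod 256 = 14; odd-index sum = 436 mod 256 = 180 → 0e b4.

0eb4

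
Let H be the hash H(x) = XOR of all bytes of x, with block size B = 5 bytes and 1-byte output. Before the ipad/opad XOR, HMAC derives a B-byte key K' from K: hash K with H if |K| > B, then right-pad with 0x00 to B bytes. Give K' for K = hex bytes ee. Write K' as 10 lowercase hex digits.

ee00000000

Key hex bytes ee is 1 byte ≤ B = 5; zero-pad to 5 bytes: K' = ee 00 00 00 00.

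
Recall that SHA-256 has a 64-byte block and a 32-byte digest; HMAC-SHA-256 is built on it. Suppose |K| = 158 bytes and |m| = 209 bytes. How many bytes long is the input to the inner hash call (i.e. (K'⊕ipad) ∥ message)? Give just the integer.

Key is 158 > 64 bytes, so it is hashed to 32 bytes then zero-padded to 64: |K'| = 64.
Inner input = (K'⊕ipad) ∥ m → 64 + 209 = 273 bytes.

273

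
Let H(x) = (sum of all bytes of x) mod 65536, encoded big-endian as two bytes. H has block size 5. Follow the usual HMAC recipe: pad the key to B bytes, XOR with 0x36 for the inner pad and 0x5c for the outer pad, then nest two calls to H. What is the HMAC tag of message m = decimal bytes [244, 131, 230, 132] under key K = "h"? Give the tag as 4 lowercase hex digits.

01bf

Key "h" = 68 is 1 byte ≤ B = 5; zero-pad to 5 bytes: K' = 68 00 00 00 00.
K' ⊕ ipad = 5e 36 36 36 36.  K' ⊕ opad = 34 5c 5c 5c 5c.
Inner input = (K'⊕ipad) ∥ m = 5e 36 36 36 36 ∥ f4 83 e6 84.
Inner hash: sum = 94+54+54+54+54+244+131+230+132 = 1047 → 04 17.
Outer input = (K'⊕opad) ∥ inner = 34 5c 5c 5c 5c ∥ 04 17.
Outer hash (tag): sum = 52+92+92+92+92+4+23 = 447 → 01 bf.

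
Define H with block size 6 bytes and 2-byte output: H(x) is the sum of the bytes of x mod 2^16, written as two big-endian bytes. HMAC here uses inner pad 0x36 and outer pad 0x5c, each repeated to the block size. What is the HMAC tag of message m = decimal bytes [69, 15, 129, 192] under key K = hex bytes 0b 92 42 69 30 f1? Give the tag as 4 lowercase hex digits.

Key hex bytes 0b 92 42 69 30 f1 is exactly B = 6 bytes: K' = 0b 92 42 69 30 f1.
K' ⊕ ipad = 3d a4 74 5f 06 c7.  K' ⊕ opad = 57 ce 1e 35 6c ad.
Inner input = (K'⊕ipad) ∥ m = 3d a4 74 5f 06 c7 ∥ 45 0f 81 c0.
Inner hash: sum = 61+164+116+95+6+199+69+15+129+192 = 1046 → 04 16.
Outer input = (K'⊕opad) ∥ inner = 57 ce 1e 35 6c ad ∥ 04 16.
Outer hash (tag): sum = 87+206+30+53+108+173+4+22 = 683 → 02 ab.

02ab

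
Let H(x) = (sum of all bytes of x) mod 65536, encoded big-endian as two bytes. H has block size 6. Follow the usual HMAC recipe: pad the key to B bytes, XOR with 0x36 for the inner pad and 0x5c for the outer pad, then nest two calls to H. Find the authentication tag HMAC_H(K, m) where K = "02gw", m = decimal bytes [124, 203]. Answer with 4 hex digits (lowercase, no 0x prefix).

0249

Key "02gw" = 30 32 67 77 is 4 bytes ≤ B = 6; zero-pad to 6 bytes: K' = 30 32 67 77 00 00.
K' ⊕ ipad = 06 04 51 41 36 36.  K' ⊕ opad = 6c 6e 3b 2b 5c 5c.
Inner input = (K'⊕ipad) ∥ m = 06 04 51 41 36 36 ∥ 7c cb.
Inner hash: sum = 6+4+81+65+54+54+124+203 = 591 → 02 4f.
Outer input = (K'⊕opad) ∥ inner = 6c 6e 3b 2b 5c 5c ∥ 02 4f.
Outer hash (tag): sum = 108+110+59+43+92+92+2+79 = 585 → 02 49.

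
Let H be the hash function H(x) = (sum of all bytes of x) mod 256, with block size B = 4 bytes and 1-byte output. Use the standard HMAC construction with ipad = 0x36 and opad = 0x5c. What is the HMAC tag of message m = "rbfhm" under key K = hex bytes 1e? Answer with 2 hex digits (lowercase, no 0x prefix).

Key hex bytes 1e is 1 byte ≤ B = 4; zero-pad to 4 bytes: K' = 1e 00 00 00.
K' ⊕ ipad = 28 36 36 36.  K' ⊕ opad = 42 5c 5c 5c.
Inner input = (K'⊕ipad) ∥ m = 28 36 36 36 ∥ 72 62 66 68 6d.
Inner hash: sum = 40+54+54+54+114+98+102+104+109 = 729; mod 256 = 217 → d9.
Outer input = (K'⊕opad) ∥ inner = 42 5c 5c 5c ∥ d9.
Outer hash (tag): sum = 66+92+92+92+217 = 559; mod 256 = 47 → 2f.

2f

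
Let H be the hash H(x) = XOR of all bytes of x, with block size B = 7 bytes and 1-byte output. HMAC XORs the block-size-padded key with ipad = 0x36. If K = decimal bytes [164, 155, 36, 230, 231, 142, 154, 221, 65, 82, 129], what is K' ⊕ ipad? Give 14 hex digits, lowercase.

Key decimal bytes [164, 155, 36, 230, 231, 142, 154, 221, 65, 82, 129] = a4 9b 24 e6 e7 8e 9a dd 41 52 81 is 11 bytes > B = 7, so hash it first: H(key) = 41, then zero-pad to 7 bytes: K' = 41 00 00 00 00 00 00.
XOR each byte with 0x36: 41⊕36=77, 00⊕36=36, 00⊕36=36, 00⊕36=36, 00⊕36=36, 00⊕36=36, 00⊕36=36.

77363636363636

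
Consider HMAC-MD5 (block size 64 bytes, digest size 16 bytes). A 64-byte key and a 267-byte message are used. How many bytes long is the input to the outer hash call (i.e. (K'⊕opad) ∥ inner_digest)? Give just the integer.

80

Key is 64 ≤ 64 bytes, zero-padded: |K'| = 64.
Outer input = (K'⊕opad) ∥ H(inner) → 64 + 16 = 80 bytes.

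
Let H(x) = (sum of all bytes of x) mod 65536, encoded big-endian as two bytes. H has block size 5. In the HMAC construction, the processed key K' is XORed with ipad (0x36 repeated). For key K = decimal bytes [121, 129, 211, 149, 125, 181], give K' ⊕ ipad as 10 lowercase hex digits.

Key decimal bytes [121, 129, 211, 149, 125, 181] = 79 81 d3 95 7d b5 is 6 bytes > B = 5, so hash it first: H(key) = 03 94, then zero-pad to 5 bytes: K' = 03 94 00 00 00.
XOR each byte with 0x36: 03⊕36=35, 94⊕36=a2, 00⊕36=36, 00⊕36=36, 00⊕36=36.

35a2363636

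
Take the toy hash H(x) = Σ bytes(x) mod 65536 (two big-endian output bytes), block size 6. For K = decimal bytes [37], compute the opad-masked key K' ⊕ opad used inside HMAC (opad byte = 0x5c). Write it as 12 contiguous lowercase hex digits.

Key decimal bytes [37] = 25 is 1 byte ≤ B = 6; zero-pad to 6 bytes: K' = 25 00 00 00 00 00.
XOR each byte with 0x5c: 25⊕5c=79, 00⊕5c=5c, 00⊕5c=5c, 00⊕5c=5c, 00⊕5c=5c, 00⊕5c=5c.

795c5c5c5c5c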